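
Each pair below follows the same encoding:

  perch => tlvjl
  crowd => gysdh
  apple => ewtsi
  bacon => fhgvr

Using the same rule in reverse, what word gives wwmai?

Shifts by position in perch: pos 0: p→t (+4), pos 1: e→l (+7), pos 2: r→v (+4), pos 3: c→j (+7) — repeating every 2. It's a Vigenère-style cipher with numeric key [4,7]: position i shifts by key[i mod 2].
Reversing it on wwmai: w−4=s, w−7=p, m−4=i, a−7=t, i−4=e.

spite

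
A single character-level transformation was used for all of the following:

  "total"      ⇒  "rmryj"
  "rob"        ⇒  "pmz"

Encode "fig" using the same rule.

Compare letters: t→r is +24, o→m is +24, t→r is +24 — a constant shift. This is a Caesar cipher with shift 24.
For fig: f+24=d, i+24=g, g+24=e.

dge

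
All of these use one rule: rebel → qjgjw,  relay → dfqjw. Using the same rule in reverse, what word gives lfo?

jag

The output letters match the input read backwards, each shifted +5: rebel reversed is leber. The word is reversed, then every letter is shifted forward by 5.
Reversing it on lfo: shift back: l−5=g, f−5=a, o−5=j → gaj; then reverse → jag.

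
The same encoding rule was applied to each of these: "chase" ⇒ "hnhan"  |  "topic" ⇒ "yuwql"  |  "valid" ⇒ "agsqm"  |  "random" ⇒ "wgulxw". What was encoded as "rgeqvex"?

Letter i (0-indexed) is shifted by i+5, so successive shifts are 5, 6, 7, ….
Decoding rgeqvex: r−5=m, g−6=a, e−7=x, q−8=i, v−9=m, e−10=u, x−11=m.

maximum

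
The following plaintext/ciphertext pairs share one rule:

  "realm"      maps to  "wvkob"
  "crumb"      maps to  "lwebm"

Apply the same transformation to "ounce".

omxey

The word is reversed, then every letter is shifted forward by 10.
Applying it to ounce: reverse → ecnuo; then shift: e+10=o, c+10=m, n+10=x, u+10=e, o+10=y.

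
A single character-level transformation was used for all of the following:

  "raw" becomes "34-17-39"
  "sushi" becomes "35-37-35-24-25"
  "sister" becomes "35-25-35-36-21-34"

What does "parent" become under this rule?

r is letter #18 and maps to 34: an offset of 16. Letters become their 1-based position plus 16 (so a→17, b→18, …).
For parent: p=16→32, a=1→17, r=18→34, e=5→21, n=14→30, t=20→36.

32-17-34-21-30-36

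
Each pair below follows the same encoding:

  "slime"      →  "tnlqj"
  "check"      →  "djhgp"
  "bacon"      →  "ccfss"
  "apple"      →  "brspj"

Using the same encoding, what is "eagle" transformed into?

fcjpj

In slime: s→t is +1, l→n is +2, i→l is +3, m→q is +4 — the shift increases by 1 each position. The shift increases by 1 at each position, starting from +1: 1, 2, 3, ….
For eagle: e+1=f, a+2=c, g+3=j, l+4=p, e+5=j.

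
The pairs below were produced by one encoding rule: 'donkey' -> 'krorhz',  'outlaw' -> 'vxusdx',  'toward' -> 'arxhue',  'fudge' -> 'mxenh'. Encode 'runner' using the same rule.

It's a Vigenère-style cipher with numeric key [7,3,1]: position i shifts by key[i mod 3].
On runner: r+7=y, u+3=x, n+1=o, n+7=u, e+3=h, r+1=s.

yxouhs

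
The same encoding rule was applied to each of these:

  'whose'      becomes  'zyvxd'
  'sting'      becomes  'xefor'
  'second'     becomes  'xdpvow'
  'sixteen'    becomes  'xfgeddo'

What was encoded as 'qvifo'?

robin

w(22)→z(25) and h(7)→y(24) fit y≡7x+1 (mod 26); the inverse of 7 mod 26 is 15. This is an affine cipher: with a=0,…,z=25, each position x becomes (7x+1) mod 26.
Undoing it on qvifo: q(16)→15·(16−1)≡17=r; v(21)→15·(21−1)≡14=o; i(8)→15·(8−1)≡1=b; f(5)→15·(5−1)≡8=i; o(14)→15·(14−1)≡13=n (all mod 26).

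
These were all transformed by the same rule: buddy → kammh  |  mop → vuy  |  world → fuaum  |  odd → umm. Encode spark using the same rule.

Two shifts are in play — +6 for a/e/i/o/u, +9 for every other letter.
Applying it to spark: s(cons)+9=b, p(cons)+9=y, a(vowel)+6=g, r(cons)+9=a, k(cons)+9=t.

bygat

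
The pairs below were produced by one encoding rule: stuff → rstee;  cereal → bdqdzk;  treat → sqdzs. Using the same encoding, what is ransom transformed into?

qzmrnl

Compare letters: s→r is +25, t→s is +25, u→t is +25 — a constant shift. Each letter is shifted forward by 25 in the alphabet (a Caesar shift of +25).
On ransom: r+25=q, a+25=z, n+25=m, s+25=r, o+25=n, m+25=l.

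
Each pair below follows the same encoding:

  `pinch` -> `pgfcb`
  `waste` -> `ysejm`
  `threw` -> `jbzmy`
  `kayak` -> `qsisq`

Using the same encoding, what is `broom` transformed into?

xzkka

p(15)→p(15) and i(8)→g(6) fit y≡5x+18 (mod 26); the inverse of 5 mod 26 is 21. Treating letters as 0–25, the rule is x ↦ 5x + 18 (mod 26).
Applying it to broom: b(1)→5·1+18≡23=x; r(17)→5·17+18≡25=z; o(14)→5·14+18≡10=k; o(14)→5·14+18≡10=k; m(12)→5·12+18≡0=a (all mod 26).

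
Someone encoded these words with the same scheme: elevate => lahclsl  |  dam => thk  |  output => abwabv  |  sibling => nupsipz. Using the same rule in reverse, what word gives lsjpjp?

The output letters match the input read backwards, each shifted +7: elevate reversed is etavele. Read the word backwards and shift each letter +7.
Undoing it on lsjpjp: shift back: l−7=e, s−7=l, j−7=c, p−7=i, j−7=c, p−7=i → elcici; then reverse → icicle.

icicle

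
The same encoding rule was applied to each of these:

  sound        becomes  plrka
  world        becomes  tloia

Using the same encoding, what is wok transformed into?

tlh

Compare letters: s→p is +23, o→l is +23, u→r is +23 — a constant shift. This is a Caesar cipher with shift 23.
For wok: w+23=t, o+23=l, k+23=h.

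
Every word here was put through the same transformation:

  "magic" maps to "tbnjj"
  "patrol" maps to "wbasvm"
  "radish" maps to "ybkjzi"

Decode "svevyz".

Shifts by position in magic: pos 0: m→t (+7), pos 1: a→b (+1), pos 2: g→n (+7), pos 3: i→j (+1) — repeating every 2. The shifts repeat in a cycle of length 2: positions 0,1,… shift by +7, +1, then the pattern repeats.
Decoding svevyz: s−7=l, v−1=u, e−7=x, v−1=u, y−7=r, z−1=y.

luxury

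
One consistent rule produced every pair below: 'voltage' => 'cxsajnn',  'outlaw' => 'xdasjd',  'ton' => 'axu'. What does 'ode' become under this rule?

xkn

The shift depends on letter class: consonant v→c is +7, but vowel o→x is +9. The rule splits by letter class: vowels +9, consonants +7.
Applying it to ode: o(vowel)+9=x, d(cons)+7=k, e(vowel)+9=n.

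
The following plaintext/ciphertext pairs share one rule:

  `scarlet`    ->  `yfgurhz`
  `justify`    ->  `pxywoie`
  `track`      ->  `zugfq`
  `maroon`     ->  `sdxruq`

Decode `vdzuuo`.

Shifts by position in scarlet: pos 0: s→y (+6), pos 1: c→f (+3), pos 2: a→g (+6), pos 3: r→u (+3) — repeating every 2. A repeating key of period 2 is used — shifts +6, +3 over and over.
Undoing it on vdzuuo: v−6=p, d−3=a, z−6=t, u−3=r, u−6=o, o−3=l.

patrol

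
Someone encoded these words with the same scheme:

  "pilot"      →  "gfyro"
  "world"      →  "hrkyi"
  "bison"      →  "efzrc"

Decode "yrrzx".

loose

Treating letters as 0–25, the rule is x ↦ 15x + 15 (mod 26).
Reversing it on yrrzx: y(24)→7·(24−15)≡11=l; r(17)→7·(17−15)≡14=o; r(17)→7·(17−15)≡14=o; z(25)→7·(25−15)≡18=s; x(23)→7·(23−15)≡4=e (all mod 26).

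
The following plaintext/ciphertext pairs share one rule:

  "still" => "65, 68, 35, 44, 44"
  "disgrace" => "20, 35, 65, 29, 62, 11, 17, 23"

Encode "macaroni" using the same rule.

47, 11, 17, 11, 62, 53, 50, 35

The formula is n = 3×(alphabet index, a=1) + 8.
On macaroni: m=13→47, a=1→11, c=3→17, a=1→11, r=18→62, o=15→53, n=14→50, i=9→35.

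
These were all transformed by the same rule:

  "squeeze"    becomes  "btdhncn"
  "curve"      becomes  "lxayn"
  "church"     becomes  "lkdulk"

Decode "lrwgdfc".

A repeating key of period 2 is used — shifts +9, +3 over and over.
Undoing it on lrwgdfc: l−9=c, r−3=o, w−9=n, g−3=d, d−9=u, f−3=c, c−9=t.

conduct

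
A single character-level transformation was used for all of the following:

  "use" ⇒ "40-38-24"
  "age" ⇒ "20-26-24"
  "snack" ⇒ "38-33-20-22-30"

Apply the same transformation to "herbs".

27-24-37-21-38

Each letter is replaced by its alphabet position (a=1..z=26) + 19.
For herbs: h=8→27, e=5→24, r=18→37, b=2→21, s=19→38.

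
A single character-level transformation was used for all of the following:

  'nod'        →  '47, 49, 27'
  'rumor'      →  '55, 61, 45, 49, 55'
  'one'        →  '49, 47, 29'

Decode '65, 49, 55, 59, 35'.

worth

The formula is n = 2×(alphabet index, a=1) + 19.
Decoding 65, 49, 55, 59, 35: 65→(65−19)÷2=23=w, 49→(49−19)÷2=15=o, 55→(55−19)÷2=18=r, 59→(59−19)÷2=20=t, 35→(35−19)÷2=8=h.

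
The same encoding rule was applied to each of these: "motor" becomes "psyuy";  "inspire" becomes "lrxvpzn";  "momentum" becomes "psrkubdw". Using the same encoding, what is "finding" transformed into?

imsjpvp

In motor: m→p is +3, o→s is +4, t→y is +5, o→u is +6 — the shift increases by 1 each position. Letter i (0-indexed) is shifted by i+3, so successive shifts are 3, 4, 5, ….
For finding: f+3=i, i+4=m, n+5=s, d+6=j, i+7=p, n+8=v, g+9=p.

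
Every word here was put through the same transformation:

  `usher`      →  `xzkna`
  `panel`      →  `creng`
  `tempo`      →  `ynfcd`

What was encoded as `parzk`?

u(20)→x(23) and s(18)→z(25) fit y≡25x+17 (mod 26); the inverse of 25 mod 26 is 25. This is an affine cipher: with a=0,…,z=25, each position x becomes (25x+17) mod 26.
Undoing it on parzk: p(15)→25·(15−17)≡2=c; a(0)→25·(0−17)≡17=r; r(17)→25·(17−17)≡0=a; z(25)→25·(25−17)≡18=s; k(10)→25·(10−17)≡7=h (all mod 26).

crash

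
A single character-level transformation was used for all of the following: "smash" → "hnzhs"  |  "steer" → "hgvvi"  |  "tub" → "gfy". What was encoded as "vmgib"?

Each pair mirrors across the alphabet (s↔h, m↔n, a↔z): positions sum to 25. Each letter is replaced by its mirror in the alphabet: a↔z, b↔y, c↔x, and so on (the Atbash cipher).
Decoding vmgib: v↔e, m↔n, g↔t, i↔r, b↔y.

entry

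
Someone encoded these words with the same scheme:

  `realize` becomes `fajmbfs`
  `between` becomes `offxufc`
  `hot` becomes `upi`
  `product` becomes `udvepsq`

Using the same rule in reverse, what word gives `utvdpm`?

Two steps: reverse the string, then apply a Caesar shift of +1.
Undoing it on utvdpm: shift back: u−1=t, t−1=s, v−1=u, d−1=c, p−1=o, m−1=l → tsucol; then reverse → locust.

locust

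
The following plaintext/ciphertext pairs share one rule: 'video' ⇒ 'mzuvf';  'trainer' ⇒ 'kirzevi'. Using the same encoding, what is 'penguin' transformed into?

Compare letters: v→m is +17, i→z is +17, d→u is +17 — a constant shift. Every letter moves 17 places later in the alphabet, wrapping around z→a.
Applying it to penguin: p+17=g, e+17=v, n+17=e, g+17=x, u+17=l, i+17=z, n+17=e.

gvexlze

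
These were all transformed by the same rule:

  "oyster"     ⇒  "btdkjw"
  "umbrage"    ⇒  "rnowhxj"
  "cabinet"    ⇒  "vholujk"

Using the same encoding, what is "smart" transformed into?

dnhwk

o(14)→b(1) and y(24)→t(19) fit y≡7x+7 (mod 26); the inverse of 7 mod 26 is 15. Each letter's alphabet position (a=0..z=25) is mapped through 7·x+7 mod 26 — an affine cipher.
Applying it to smart: s(18)→7·18+7≡3=d; m(12)→7·12+7≡13=n; a(0)→7·0+7≡7=h; r(17)→7·17+7≡22=w; t(19)→7·19+7≡10=k (all mod 26).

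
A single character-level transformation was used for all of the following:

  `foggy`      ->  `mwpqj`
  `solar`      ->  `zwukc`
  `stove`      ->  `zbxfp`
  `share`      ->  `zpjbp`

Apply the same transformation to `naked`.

In foggy: f→m is +7, o→w is +8, g→p is +9, g→q is +10 — the shift increases by 1 each position. Letter i (0-indexed) is shifted by i+7, so successive shifts are 7, 8, 9, ….
Applying it to naked: n+7=u, a+8=i, k+9=t, e+10=o, d+11=o.

uitoo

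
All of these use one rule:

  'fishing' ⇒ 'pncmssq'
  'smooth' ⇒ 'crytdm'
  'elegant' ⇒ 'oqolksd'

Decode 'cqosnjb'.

slender

The shifts repeat in a cycle of length 2: positions 0,1,… shift by +10, +5, then the pattern repeats.
Decoding cqosnjb: c−10=s, q−5=l, o−10=e, s−5=n, n−10=d, j−5=e, b−10=r.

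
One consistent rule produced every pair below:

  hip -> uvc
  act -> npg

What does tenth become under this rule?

Every letter moves 13 places later in the alphabet, wrapping around z→a.
For tenth: t+13=g, e+13=r, n+13=a, t+13=g, h+13=u.

gragu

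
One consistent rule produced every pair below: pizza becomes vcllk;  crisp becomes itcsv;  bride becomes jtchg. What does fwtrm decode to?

forty

This is an affine cipher: with a=0,…,z=25, each position x becomes (25x+10) mod 26.
Reversing it on fwtrm: f(5)→25·(5−10)≡5=f; w(22)→25·(22−10)≡14=o; t(19)→25·(19−10)≡17=r; r(17)→25·(17−10)≡19=t; m(12)→25·(12−10)≡24=y (all mod 26).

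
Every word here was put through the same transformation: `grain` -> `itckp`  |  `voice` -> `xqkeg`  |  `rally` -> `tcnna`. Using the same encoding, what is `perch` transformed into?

rgtej

Compare letters: g→i is +2, r→t is +2, a→c is +2 — a constant shift. Every letter moves 2 places later in the alphabet, wrapping around z→a.
Applying it to perch: p+2=r, e+2=g, r+2=t, c+2=e, h+2=j.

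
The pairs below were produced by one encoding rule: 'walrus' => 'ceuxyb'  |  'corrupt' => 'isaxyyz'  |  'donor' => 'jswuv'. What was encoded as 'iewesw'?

Shifts by position in walrus: pos 0: w→c (+6), pos 1: a→e (+4), pos 2: l→u (+9), pos 3: r→x (+6), pos 4: u→y (+4), pos 5: s→b (+9) — repeating every 3. The shifts repeat in a cycle of length 3: positions 0,1,… shift by +6, +4, +9, then the pattern repeats.
Decoding iewesw: i−6=c, e−4=a, w−9=n, e−6=y, s−4=o, w−9=n.

canyon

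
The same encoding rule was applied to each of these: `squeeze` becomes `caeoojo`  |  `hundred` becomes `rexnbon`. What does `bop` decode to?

ref

Compare letters: s→c is +10, q→a is +10, u→e is +10 — a constant shift. This is a Caesar cipher with shift 10.
Undoing it on bop: b−10=r, o−10=e, p−10=f.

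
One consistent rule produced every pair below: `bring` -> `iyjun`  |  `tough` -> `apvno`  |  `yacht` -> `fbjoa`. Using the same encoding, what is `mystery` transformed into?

Two shifts are in play — +1 for a/e/i/o/u, +7 for every other letter.
On mystery: m(cons)+7=t, y(cons)+7=f, s(cons)+7=z, t(cons)+7=a, e(vowel)+1=f, r(cons)+7=y, y(cons)+7=f.

tfzafyf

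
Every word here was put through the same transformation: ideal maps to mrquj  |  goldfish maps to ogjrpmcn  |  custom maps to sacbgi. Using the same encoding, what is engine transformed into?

i(8)→m(12) and d(3)→r(17) fit y≡25x+20 (mod 26); the inverse of 25 mod 26 is 25. Treating letters as 0–25, the rule is x ↦ 25x + 20 (mod 26).
On engine: e(4)→25·4+20≡16=q; n(13)→25·13+20≡7=h; g(6)→25·6+20≡14=o; i(8)→25·8+20≡12=m; n(13)→25·13+20≡7=h; e(4)→25·4+20≡16=q (all mod 26).

qhomhq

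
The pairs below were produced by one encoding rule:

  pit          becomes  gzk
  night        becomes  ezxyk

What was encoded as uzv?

die

Compare letters: p→g is +17, i→z is +17, t→k is +17 — a constant shift. Every letter moves 17 places later in the alphabet, wrapping around z→a.
Reversing it on uzv: u−17=d, z−17=i, v−17=e.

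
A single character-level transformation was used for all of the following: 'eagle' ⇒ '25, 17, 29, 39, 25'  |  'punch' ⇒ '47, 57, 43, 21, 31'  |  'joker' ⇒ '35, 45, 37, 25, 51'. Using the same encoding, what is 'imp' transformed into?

e(#5)→25 and a(#1)→17: differences scale by 2, so n = 2·pos + 15. With a=1..z=26, the number is 2·pos + 15.
For imp: i=9→33, m=13→41, p=16→47.

33, 41, 47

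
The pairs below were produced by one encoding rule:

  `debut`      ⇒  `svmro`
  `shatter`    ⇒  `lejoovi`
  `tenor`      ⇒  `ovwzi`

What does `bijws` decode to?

This is an affine cipher: with a=0,…,z=25, each position x becomes (3x+9) mod 26.
Decoding bijws: b(1)→9·(1−9)≡6=g; i(8)→9·(8−9)≡17=r; j(9)→9·(9−9)≡0=a; w(22)→9·(22−9)≡13=n; s(18)→9·(18−9)≡3=d (all mod 26).

grand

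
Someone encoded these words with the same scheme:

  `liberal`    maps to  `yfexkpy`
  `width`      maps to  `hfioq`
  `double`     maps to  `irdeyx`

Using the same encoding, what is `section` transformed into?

Each letter's alphabet position (a=0..z=25) is mapped through 15·x+15 mod 26 — an affine cipher.
For section: s(18)→15·18+15≡25=z; e(4)→15·4+15≡23=x; c(2)→15·2+15≡19=t; t(19)→15·19+15≡14=o; i(8)→15·8+15≡5=f; o(14)→15·14+15≡17=r; n(13)→15·13+15≡2=c (all mod 26).

zxtofrc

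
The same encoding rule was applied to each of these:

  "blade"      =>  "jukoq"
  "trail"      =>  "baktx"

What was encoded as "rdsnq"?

juice

In blade: b→j is +8, l→u is +9, a→k is +10, d→o is +11 — the shift increases by 1 each position. The shift increases by 1 at each position, starting from +8: 8, 9, 10, ….
Reversing it on rdsnq: r−8=j, d−9=u, s−10=i, n−11=c, q−12=e.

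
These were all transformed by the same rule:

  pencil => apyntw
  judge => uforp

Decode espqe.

Compare letters: p→a is +11, e→p is +11, n→y is +11 — a constant shift. Each letter is shifted forward by 11 in the alphabet (a Caesar shift of +11).
Undoing it on espqe: e−11=t, s−11=h, p−11=e, q−11=f, e−11=t.

theft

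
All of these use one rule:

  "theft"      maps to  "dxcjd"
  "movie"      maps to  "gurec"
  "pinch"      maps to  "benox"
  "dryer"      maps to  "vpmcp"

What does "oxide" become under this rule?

t(19)→d(3) and h(7)→x(23) fit y≡7x+0 (mod 26); the inverse of 7 mod 26 is 15. This is an affine cipher: with a=0,…,z=25, each position x becomes (7x+0) mod 26.
For oxide: o(14)→7·14+0≡20=u; x(23)→7·23+0≡5=f; i(8)→7·8+0≡4=e; d(3)→7·3+0≡21=v; e(4)→7·4+0≡2=c (all mod 26).

ufevc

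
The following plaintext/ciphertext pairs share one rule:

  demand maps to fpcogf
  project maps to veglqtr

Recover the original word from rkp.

nip

The output letters match the input read backwards, each shifted +2: demand reversed is dnamed. Two steps: reverse the string, then apply a Caesar shift of +2.
Decoding rkp: shift back: r−2=p, k−2=i, p−2=n → pin; then reverse → nip.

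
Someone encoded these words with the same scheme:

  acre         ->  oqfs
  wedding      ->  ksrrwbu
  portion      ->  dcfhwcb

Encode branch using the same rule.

This is a Caesar cipher with shift 14.
On branch: b+14=p, r+14=f, a+14=o, n+14=b, c+14=q, h+14=v.

pfobqv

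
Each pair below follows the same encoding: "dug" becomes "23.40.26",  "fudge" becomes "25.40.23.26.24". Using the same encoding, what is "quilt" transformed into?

The number is (letter's place in the alphabet, a=1) + 19.
On quilt: q=17→36, u=21→40, i=9→28, l=12→31, t=20→39.

36.40.28.31.39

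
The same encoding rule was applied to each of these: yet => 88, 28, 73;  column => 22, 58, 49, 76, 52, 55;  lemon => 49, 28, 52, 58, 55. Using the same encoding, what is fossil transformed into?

31, 58, 70, 70, 40, 49

y(#25)→88 and e(#5)→28: differences scale by 3, so n = 3·pos + 13. With a=1..z=26, the number is 3·pos + 13.
For fossil: f=6→31, o=15→58, s=19→70, s=19→70, i=9→40, l=12→49.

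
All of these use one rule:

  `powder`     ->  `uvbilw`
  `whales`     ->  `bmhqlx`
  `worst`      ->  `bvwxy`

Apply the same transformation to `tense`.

ylsxl

The shift depends on letter class: consonant p→u is +5, but vowel o→v is +7. Vowels shift forward by 7 and consonants shift forward by 5.
For tense: t(cons)+5=y, e(vowel)+7=l, n(cons)+5=s, s(cons)+5=x, e(vowel)+7=l.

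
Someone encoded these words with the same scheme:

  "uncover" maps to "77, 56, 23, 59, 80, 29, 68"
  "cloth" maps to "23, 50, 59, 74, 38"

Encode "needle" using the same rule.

With a=1..z=26, the number is 3·pos + 14.
Applying it to needle: n=14→56, e=5→29, e=5→29, d=4→26, l=12→50, e=5→29.

56, 29, 29, 26, 50, 29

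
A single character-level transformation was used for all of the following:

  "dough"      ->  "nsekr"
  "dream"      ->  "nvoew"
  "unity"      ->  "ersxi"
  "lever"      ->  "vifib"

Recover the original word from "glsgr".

Shifts by position in dough: pos 0: d→n (+10), pos 1: o→s (+4), pos 2: u→e (+10), pos 3: g→k (+4) — repeating every 2. It's a Vigenère-style cipher with numeric key [10,4]: position i shifts by key[i mod 2].
Reversing it on glsgr: g−10=w, l−4=h, s−10=i, g−4=c, r−10=h.

which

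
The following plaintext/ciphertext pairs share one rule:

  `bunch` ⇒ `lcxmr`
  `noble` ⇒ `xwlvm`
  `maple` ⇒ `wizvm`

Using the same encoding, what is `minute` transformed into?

The shift depends on letter class: consonant b→l is +10, but vowel u→c is +8. Vowels shift forward by 8 and consonants shift forward by 10.
Applying it to minute: m(cons)+10=w, i(vowel)+8=q, n(cons)+10=x, u(vowel)+8=c, t(cons)+10=d, e(vowel)+8=m.

wqxcdm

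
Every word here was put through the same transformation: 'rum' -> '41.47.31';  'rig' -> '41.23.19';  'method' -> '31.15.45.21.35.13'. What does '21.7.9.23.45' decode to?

r(#18)→41 and u(#21)→47: differences scale by 2, so n = 2·pos + 5. With a=1..z=26, the number is 2·pos + 5.
Reversing it on 21.7.9.23.45: 21→(21−5)÷2=8=h, 7→(7−5)÷2=1=a, 9→(9−5)÷2=2=b, 23→(23−5)÷2=9=i, 45→(45−5)÷2=20=t.

habit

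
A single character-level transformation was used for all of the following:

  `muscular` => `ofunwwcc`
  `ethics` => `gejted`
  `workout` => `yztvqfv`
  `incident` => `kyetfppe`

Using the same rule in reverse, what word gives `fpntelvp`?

Shifts by position in muscular: pos 0: m→o (+2), pos 1: u→f (+11), pos 2: s→u (+2), pos 3: c→n (+11) — repeating every 2. It's a Vigenère-style cipher with numeric key [2,11]: position i shifts by key[i mod 2].
Undoing it on fpntelvp: f−2=d, p−11=e, n−2=l, t−11=i, e−2=c, l−11=a, v−2=t, p−11=e.

delicate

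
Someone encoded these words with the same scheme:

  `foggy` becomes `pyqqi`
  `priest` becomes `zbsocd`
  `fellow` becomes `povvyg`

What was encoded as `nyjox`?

dozen

Compare letters: f→p is +10, o→y is +10, g→q is +10 — a constant shift. Every letter moves 10 places later in the alphabet, wrapping around z→a.
Undoing it on nyjox: n−10=d, y−10=o, j−10=z, o−10=e, x−10=n.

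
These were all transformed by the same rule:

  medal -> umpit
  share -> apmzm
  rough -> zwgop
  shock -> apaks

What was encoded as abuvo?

Shifts by position in medal: pos 0: m→u (+8), pos 1: e→m (+8), pos 2: d→p (+12), pos 3: a→i (+8), pos 4: l→t (+8) — repeating every 3. The shifts repeat in a cycle of length 3: positions 0,1,… shift by +8, +8, +12, then the pattern repeats.
Undoing it on abuvo: a−8=s, b−8=t, u−12=i, v−8=n, o−8=g.

sting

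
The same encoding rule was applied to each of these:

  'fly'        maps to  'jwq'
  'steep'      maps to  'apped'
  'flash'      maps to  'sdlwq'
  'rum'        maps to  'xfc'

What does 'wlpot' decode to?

ideal

The output letters match the input read backwards, each shifted +11: fly reversed is ylf. Two steps: reverse the string, then apply a Caesar shift of +11.
Undoing it on wlpot: shift back: w−11=l, l−11=a, p−11=e, o−11=d, t−11=i → laedi; then reverse → ideal.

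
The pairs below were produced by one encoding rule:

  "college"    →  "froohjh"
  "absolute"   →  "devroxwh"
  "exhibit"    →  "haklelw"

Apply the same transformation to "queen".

txhhq

Compare letters: c→f is +3, o→r is +3, l→o is +3 — a constant shift. This is a Caesar cipher with shift 3.
For queen: q+3=t, u+3=x, e+3=h, e+3=h, n+3=q.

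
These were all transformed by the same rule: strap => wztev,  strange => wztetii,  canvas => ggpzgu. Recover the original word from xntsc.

It's a Vigenère-style cipher with numeric key [4,6,2]: position i shifts by key[i mod 3].
Decoding xntsc: x−4=t, n−6=h, t−2=r, s−4=o, c−6=w.

throw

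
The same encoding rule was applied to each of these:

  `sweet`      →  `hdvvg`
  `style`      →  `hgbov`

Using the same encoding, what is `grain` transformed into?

tizrm

Each letter is replaced by its mirror in the alphabet: a↔z, b↔y, c↔x, and so on (the Atbash cipher).
Applying it to grain: g↔t, r↔i, a↔z, i↔r, n↔m.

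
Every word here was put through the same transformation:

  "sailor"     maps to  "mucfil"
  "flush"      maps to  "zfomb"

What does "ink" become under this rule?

che

Each letter is shifted forward by 20 in the alphabet (a Caesar shift of +20).
Applying it to ink: i+20=c, n+20=h, k+20=e.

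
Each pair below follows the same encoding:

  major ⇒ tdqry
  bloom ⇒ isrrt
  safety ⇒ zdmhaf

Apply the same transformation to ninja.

Vowels shift forward by 3 and consonants shift forward by 7.
On ninja: n(cons)+7=u, i(vowel)+3=l, n(cons)+7=u, j(cons)+7=q, a(vowel)+3=d.

uluqd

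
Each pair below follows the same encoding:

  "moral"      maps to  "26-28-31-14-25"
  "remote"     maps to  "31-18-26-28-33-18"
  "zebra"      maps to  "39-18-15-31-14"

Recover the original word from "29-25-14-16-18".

m is letter #13 and maps to 26: an offset of 13. Each letter is replaced by its alphabet position (a=1..z=26) + 13.
Undoing it on 29-25-14-16-18: 29→(29−13)÷1=16=p, 25→(25−13)÷1=12=l, 14→(14−13)÷1=1=a, 16→(16−13)÷1=3=c, 18→(18−13)÷1=5=e.

place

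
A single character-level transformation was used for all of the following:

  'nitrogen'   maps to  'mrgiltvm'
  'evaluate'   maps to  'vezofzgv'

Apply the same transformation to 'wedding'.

dvwwrmt

Each letter is replaced by its mirror in the alphabet: a↔z, b↔y, c↔x, and so on (the Atbash cipher).
Applying it to wedding: w↔d, e↔v, d↔w, d↔w, i↔r, n↔m, g↔t.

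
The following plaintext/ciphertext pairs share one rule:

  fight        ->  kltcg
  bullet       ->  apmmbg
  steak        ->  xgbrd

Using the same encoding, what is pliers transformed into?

f(5)→k(10) and i(8)→l(11) fit y≡9x+17 (mod 26); the inverse of 9 mod 26 is 3. Each letter's alphabet position (a=0..z=25) is mapped through 9·x+17 mod 26 — an affine cipher.
For pliers: p(15)→9·15+17≡22=w; l(11)→9·11+17≡12=m; i(8)→9·8+17≡11=l; e(4)→9·4+17≡1=b; r(17)→9·17+17≡14=o; s(18)→9·18+17≡23=x (all mod 26).

wmlbox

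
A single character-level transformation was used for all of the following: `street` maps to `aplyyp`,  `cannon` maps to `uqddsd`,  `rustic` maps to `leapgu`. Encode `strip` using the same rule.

aplgh

s(18)→a(0) and t(19)→p(15) fit y≡15x+16 (mod 26); the inverse of 15 mod 26 is 7. Each letter's alphabet position (a=0..z=25) is mapped through 15·x+16 mod 26 — an affine cipher.
On strip: s(18)→15·18+16≡0=a; t(19)→15·19+16≡15=p; r(17)→15·17+16≡11=l; i(8)→15·8+16≡6=g; p(15)→15·15+16≡7=h (all mod 26).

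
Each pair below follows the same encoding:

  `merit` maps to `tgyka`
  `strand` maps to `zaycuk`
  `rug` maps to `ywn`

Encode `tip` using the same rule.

akw

The shift depends on letter class: consonant m→t is +7, but vowel e→g is +2. Vowels shift forward by 2 and consonants shift forward by 7.
For tip: t(cons)+7=a, i(vowel)+2=k, p(cons)+7=w.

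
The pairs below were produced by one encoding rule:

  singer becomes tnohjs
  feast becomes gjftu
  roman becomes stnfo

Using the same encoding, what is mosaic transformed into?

nttfnd

Two shifts are in play — +5 for a/e/i/o/u, +1 for every other letter.
Applying it to mosaic: m(cons)+1=n, o(vowel)+5=t, s(cons)+1=t, a(vowel)+5=f, i(vowel)+5=n, c(cons)+1=d.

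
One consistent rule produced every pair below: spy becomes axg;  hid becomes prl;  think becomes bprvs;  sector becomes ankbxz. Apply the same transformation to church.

The shift depends on letter class: consonant s→a is +8, but vowel i→r is +9. Vowels shift forward by 9 and consonants shift forward by 8.
On church: c(cons)+8=k, h(cons)+8=p, u(vowel)+9=d, r(cons)+8=z, c(cons)+8=k, h(cons)+8=p.

kpdzkp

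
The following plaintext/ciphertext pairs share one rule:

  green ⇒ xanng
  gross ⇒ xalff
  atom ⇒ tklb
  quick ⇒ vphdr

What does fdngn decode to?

scene

This is an affine cipher: with a=0,…,z=25, each position x becomes (5x+19) mod 26.
Decoding fdngn: f(5)→21·(5−19)≡18=s; d(3)→21·(3−19)≡2=c; n(13)→21·(13−19)≡4=e; g(6)→21·(6−19)≡13=n; n(13)→21·(13−19)≡4=e (all mod 26).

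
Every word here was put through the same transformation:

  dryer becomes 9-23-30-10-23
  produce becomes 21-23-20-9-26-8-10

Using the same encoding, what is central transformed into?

Each letter is replaced by its alphabet position (a=1..z=26) + 5.
On central: c=3→8, e=5→10, n=14→19, t=20→25, r=18→23, a=1→6, l=12→17.

8-10-19-25-23-6-17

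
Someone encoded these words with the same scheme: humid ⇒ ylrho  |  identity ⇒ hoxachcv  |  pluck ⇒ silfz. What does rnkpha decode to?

margin

h(7)→y(24) and u(20)→l(11) fit y≡9x+13 (mod 26); the inverse of 9 mod 26 is 3. Treating letters as 0–25, the rule is x ↦ 9x + 13 (mod 26).
Decoding rnkpha: r(17)→3·(17−13)≡12=m; n(13)→3·(13−13)≡0=a; k(10)→3·(10−13)≡17=r; p(15)→3·(15−13)≡6=g; h(7)→3·(7−13)≡8=i; a(0)→3·(0−13)≡13=n (all mod 26).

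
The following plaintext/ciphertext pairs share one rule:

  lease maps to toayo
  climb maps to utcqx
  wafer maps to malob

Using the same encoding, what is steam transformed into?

Each letter's alphabet position (a=0..z=25) is mapped through 23·x+0 mod 26 — an affine cipher.
On steam: s(18)→23·18+0≡24=y; t(19)→23·19+0≡21=v; e(4)→23·4+0≡14=o; a(0)→23·0+0≡0=a; m(12)→23·12+0≡16=q (all mod 26).

yvoaq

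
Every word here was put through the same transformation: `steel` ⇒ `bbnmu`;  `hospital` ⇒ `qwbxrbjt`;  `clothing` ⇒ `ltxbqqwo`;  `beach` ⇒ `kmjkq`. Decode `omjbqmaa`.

feathers

Shifts by position in steel: pos 0: s→b (+9), pos 1: t→b (+8), pos 2: e→n (+9), pos 3: e→m (+8) — repeating every 2. It's a Vigenère-style cipher with numeric key [9,8]: position i shifts by key[i mod 2].
Undoing it on omjbqmaa: o−9=f, m−8=e, j−9=a, b−8=t, q−9=h, m−8=e, a−9=r, a−8=s.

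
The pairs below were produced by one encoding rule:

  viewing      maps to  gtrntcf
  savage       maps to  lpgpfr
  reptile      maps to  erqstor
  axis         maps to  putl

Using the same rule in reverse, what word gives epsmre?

rather

Each letter's alphabet position (a=0..z=25) is mapped through 7·x+15 mod 26 — an affine cipher.
Reversing it on epsmre: e(4)→15·(4−15)≡17=r; p(15)→15·(15−15)≡0=a; s(18)→15·(18−15)≡19=t; m(12)→15·(12−15)≡7=h; r(17)→15·(17−15)≡4=e; e(4)→15·(4−15)≡17=r (all mod 26).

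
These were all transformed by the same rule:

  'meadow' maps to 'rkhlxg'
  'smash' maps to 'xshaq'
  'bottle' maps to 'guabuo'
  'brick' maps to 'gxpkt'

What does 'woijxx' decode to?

ribbon

The shift increases by 1 at each position, starting from +5: 5, 6, 7, ….
Undoing it on woijxx: w−5=r, o−6=i, i−7=b, j−8=b, x−9=o, x−10=n.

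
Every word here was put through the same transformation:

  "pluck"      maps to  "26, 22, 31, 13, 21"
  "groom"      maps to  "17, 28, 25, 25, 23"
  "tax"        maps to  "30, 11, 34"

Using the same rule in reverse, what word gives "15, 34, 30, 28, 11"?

extra

p is letter #16 and maps to 26: an offset of 10. Each letter is replaced by its alphabet position (a=1..z=26) + 10.
Undoing it on 15, 34, 30, 28, 11: 15→(15−10)÷1=5=e, 34→(34−10)÷1=24=x, 30→(30−10)÷1=20=t, 28→(28−10)÷1=18=r, 11→(11−10)÷1=1=a.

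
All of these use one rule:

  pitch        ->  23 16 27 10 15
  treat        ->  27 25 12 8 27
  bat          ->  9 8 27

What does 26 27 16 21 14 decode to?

sting

Each letter is replaced by its alphabet position (a=1..z=26) + 7.
Decoding 26 27 16 21 14: 26→(26−7)÷1=19=s, 27→(27−7)÷1=20=t, 16→(16−7)÷1=9=i, 21→(21−7)÷1=14=n, 14→(14−7)÷1=7=g.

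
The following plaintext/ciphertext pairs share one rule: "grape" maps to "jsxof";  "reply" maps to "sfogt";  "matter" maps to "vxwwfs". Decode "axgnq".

g(6)→j(9) and r(17)→s(18) fit y≡15x+23 (mod 26); the inverse of 15 mod 26 is 7. Treating letters as 0–25, the rule is x ↦ 15x + 23 (mod 26).
Undoing it on axgnq: a(0)→7·(0−23)≡21=v; x(23)→7·(23−23)≡0=a; g(6)→7·(6−23)≡11=l; n(13)→7·(13−23)≡8=i; q(16)→7·(16−23)≡3=d (all mod 26).

valid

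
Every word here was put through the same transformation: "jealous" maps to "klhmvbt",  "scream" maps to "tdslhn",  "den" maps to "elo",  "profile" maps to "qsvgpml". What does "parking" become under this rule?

qhslpoh

The shift depends on letter class: consonant j→k is +1, but vowel e→l is +7. Two shifts are in play — +7 for a/e/i/o/u, +1 for every other letter.
Applying it to parking: p(cons)+1=q, a(vowel)+7=h, r(cons)+1=s, k(cons)+1=l, i(vowel)+7=p, n(cons)+1=o, g(cons)+1=h.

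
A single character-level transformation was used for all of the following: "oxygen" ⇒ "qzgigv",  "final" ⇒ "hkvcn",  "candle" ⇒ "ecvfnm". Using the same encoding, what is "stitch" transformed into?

It's a Vigenère-style cipher with numeric key [2,2,8]: position i shifts by key[i mod 3].
On stitch: s+2=u, t+2=v, i+8=q, t+2=v, c+2=e, h+8=p.

uvqvep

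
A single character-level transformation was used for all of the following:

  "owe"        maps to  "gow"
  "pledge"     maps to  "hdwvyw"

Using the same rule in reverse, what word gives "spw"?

Compare letters: o→g is +18, w→o is +18, e→w is +18 — a constant shift. This is a Caesar cipher with shift 18.
Undoing it on spw: s−18=a, p−18=x, w−18=e.

axe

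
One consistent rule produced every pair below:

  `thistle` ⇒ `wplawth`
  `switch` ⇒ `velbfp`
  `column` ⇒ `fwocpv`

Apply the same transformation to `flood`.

itrwg

It's a Vigenère-style cipher with numeric key [3,8]: position i shifts by key[i mod 2].
Applying it to flood: f+3=i, l+8=t, o+3=r, o+8=w, d+3=g.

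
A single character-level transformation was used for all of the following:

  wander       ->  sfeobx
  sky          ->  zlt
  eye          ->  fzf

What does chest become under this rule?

The output letters match the input read backwards, each shifted +1: wander reversed is rednaw. The word is reversed, then every letter is shifted forward by 1.
Applying it to chest: reverse → tsehc; then shift: t+1=u, s+1=t, e+1=f, h+1=i, c+1=d.

utfid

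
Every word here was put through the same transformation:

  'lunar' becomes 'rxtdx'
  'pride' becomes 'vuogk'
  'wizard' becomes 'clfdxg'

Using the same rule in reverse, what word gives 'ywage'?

study

Shifts by position in lunar: pos 0: l→r (+6), pos 1: u→x (+3), pos 2: n→t (+6), pos 3: a→d (+3) — repeating every 2. It's a Vigenère-style cipher with numeric key [6,3]: position i shifts by key[i mod 2].
Undoing it on ywage: y−6=s, w−3=t, a−6=u, g−3=d, e−6=y.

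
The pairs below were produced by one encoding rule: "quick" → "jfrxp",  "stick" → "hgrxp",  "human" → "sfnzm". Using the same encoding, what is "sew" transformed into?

hvd

Letters are reflected about the middle of the alphabet (position → 25−position): Atbash.
On sew: s↔h, e↔v, w↔d.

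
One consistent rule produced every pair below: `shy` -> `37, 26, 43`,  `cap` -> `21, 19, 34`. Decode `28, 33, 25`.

jog

s is letter #19 and maps to 37: an offset of 18. The number is (letter's place in the alphabet, a=1) + 18.
Decoding 28, 33, 25: 28→(28−18)÷1=10=j, 33→(33−18)÷1=15=o, 25→(25−18)÷1=7=g.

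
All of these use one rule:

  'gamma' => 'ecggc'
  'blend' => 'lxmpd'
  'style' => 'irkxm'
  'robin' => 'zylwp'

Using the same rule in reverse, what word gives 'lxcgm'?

blame

g(6)→e(4) and a(0)→c(2) fit y≡9x+2 (mod 26); the inverse of 9 mod 26 is 3. Each letter's alphabet position (a=0..z=25) is mapped through 9·x+2 mod 26 — an affine cipher.
Decoding lxcgm: l(11)→3·(11−2)≡1=b; x(23)→3·(23−2)≡11=l; c(2)→3·(2−2)≡0=a; g(6)→3·(6−2)≡12=m; m(12)→3·(12−2)≡4=e (all mod 26).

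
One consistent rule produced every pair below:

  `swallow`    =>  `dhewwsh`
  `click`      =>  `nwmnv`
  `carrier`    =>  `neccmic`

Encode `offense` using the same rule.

sqqiydi

The shift depends on letter class: consonant s→d is +11, but vowel a→e is +4. Two shifts are in play — +4 for a/e/i/o/u, +11 for every other letter.
For offense: o(vowel)+4=s, f(cons)+11=q, f(cons)+11=q, e(vowel)+4=i, n(cons)+11=y, s(cons)+11=d, e(vowel)+4=i.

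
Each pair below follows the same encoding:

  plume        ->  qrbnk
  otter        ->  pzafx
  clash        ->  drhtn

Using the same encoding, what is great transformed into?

It's a Vigenère-style cipher with numeric key [1,6,7]: position i shifts by key[i mod 3].
Applying it to great: g+1=h, r+6=x, e+7=l, a+1=b, t+6=z.

hxlbz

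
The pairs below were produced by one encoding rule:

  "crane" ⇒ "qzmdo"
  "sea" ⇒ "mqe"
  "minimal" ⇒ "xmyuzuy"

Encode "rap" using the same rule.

The output letters match the input read backwards, each shifted +12: crane reversed is enarc. Two steps: reverse the string, then apply a Caesar shift of +12.
For rap: reverse → par; then shift: p+12=b, a+12=m, r+12=d.

bmd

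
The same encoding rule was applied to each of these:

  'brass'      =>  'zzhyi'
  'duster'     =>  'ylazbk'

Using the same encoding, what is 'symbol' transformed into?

svitfz

The output letters match the input read backwards, each shifted +7: brass reversed is ssarb. Read the word backwards and shift each letter +7.
For symbol: reverse → lobmys; then shift: l+7=s, o+7=v, b+7=i, m+7=t, y+7=f, s+7=z.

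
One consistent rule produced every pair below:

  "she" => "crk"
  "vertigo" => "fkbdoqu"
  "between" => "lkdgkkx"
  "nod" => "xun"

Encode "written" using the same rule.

The shift depends on letter class: consonant s→c is +10, but vowel e→k is +6. Vowels shift forward by 6 and consonants shift forward by 10.
On written: w(cons)+10=g, r(cons)+10=b, i(vowel)+6=o, t(cons)+10=d, t(cons)+10=d, e(vowel)+6=k, n(cons)+10=x.

gboddkx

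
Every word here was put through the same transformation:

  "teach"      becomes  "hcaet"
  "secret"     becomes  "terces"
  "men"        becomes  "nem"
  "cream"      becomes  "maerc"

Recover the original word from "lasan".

The output letters match the input read backwards: teach reversed is hcaet. It's just the letters in reverse order.
Reversing it on lasan: then reverse → nasal.

nasal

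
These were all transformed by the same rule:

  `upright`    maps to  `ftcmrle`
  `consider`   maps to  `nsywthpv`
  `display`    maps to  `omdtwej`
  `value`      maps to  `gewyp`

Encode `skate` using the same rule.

Shifts by position in upright: pos 0: u→f (+11), pos 1: p→t (+4), pos 2: r→c (+11), pos 3: i→m (+4) — repeating every 2. A repeating key of period 2 is used — shifts +11, +4 over and over.
For skate: s+11=d, k+4=o, a+11=l, t+4=x, e+11=p.

dolxp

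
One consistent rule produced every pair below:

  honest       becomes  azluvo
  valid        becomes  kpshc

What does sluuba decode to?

The output letters match the input read backwards, each shifted +7: honest reversed is tsenoh. The word is reversed, then every letter is shifted forward by 7.
Undoing it on sluuba: shift back: s−7=l, l−7=e, u−7=n, u−7=n, b−7=u, a−7=t → lennut; then reverse → tunnel.

tunnel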